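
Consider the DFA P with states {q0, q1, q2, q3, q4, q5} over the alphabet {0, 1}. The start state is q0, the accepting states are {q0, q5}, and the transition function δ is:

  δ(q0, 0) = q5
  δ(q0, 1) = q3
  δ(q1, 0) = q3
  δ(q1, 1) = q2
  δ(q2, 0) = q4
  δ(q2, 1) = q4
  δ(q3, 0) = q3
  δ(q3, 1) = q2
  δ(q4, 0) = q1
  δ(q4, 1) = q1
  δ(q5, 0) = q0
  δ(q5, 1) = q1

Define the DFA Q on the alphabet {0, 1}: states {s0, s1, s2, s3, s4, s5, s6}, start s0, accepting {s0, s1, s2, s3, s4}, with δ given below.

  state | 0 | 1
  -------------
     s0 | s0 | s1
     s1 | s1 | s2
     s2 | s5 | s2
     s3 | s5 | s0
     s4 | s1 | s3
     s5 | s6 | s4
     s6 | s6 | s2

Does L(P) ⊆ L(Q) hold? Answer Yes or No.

Exploring the product automaton P × Q from the start pair (q0, s0), following both machines on each input symbol, reaches 21 state pairs: (q0, s0), (q5, s0), (q3, s1), (q1, s1), (q2, s2), (q4, s5), (q4, s2), (q1, s6), (q1, s4), (q1, s5), (q1, s2), (q3, s6), (q2, s3), (q2, s4), (q3, s5), (q4, s0), (q4, s1), (q4, s3), (q1, s0), (q3, s0), (q2, s1).
P accepts in {q0, q5} and Q accepts in {s0, s1, s2, s3, s4}. The reachable pairs whose P-component is accepting are (q0, s0), (q5, s0); in each of them the Q-component is accepting too, so the product for L(P) \ L(Q) (P-component accepting, Q-component rejecting) has no reachable accepting pair and the difference is empty.
Hence every string in L(P) is also in L(Q).

Yes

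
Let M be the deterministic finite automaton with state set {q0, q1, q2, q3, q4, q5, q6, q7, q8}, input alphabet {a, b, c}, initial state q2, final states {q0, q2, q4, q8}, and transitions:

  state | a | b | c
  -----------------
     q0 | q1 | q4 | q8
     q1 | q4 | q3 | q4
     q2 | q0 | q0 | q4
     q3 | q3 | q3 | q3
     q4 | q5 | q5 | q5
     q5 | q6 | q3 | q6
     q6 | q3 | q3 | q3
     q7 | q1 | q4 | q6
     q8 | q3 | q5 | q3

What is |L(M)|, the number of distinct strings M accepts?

12

The useful subgraph on states {q0, q1, q2, q4, q8} is acyclic, so L(M) is finite; the longest accepting path visits 4 useful states, giving maximum string length 3.
Counting accepting paths from q2 by length: 1 of length 0, 3 of length 1, 4 of length 2, 4 of length 3. Total 12.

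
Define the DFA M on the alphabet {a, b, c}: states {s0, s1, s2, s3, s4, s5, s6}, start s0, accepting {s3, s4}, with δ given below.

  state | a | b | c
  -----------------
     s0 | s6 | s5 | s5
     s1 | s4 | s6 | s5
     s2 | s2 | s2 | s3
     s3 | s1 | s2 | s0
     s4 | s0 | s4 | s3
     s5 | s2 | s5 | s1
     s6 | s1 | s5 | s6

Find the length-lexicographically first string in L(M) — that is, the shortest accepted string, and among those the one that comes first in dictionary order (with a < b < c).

aaa

A breadth-first search from s0 reaches an accepting state first via the path s0 → s6 → s1 → s4 on input aaa.
No string of length < 3 is accepted (BFS exhausts all shorter strings without reaching an accepting state), and aaa is the lexicographically least accepting string of length 3.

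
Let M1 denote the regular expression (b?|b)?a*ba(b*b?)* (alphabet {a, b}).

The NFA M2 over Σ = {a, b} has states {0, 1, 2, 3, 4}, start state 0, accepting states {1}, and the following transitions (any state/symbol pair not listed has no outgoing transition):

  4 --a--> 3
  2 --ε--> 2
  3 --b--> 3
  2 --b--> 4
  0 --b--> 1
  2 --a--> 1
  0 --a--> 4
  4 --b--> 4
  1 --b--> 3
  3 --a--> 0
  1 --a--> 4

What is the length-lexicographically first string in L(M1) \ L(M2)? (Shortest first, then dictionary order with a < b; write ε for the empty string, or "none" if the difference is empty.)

The string ba is accepted by M1 but not by M2.
No shorter string lies in the difference, and ba is the lexicographically first length-2 string in L(M1) \ L(M2).

ba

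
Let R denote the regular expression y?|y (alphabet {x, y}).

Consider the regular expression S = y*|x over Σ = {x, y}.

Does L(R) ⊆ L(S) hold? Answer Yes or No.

Yes

Converting the expression R to a DFA (subset construction, then merging equivalent states) gives the minimal DFA with states {r0, r1, r2}, start state r0, accepting states {r0, r2} and transitions r0: x→r1, y→r2; r1: x→r1, y→r1; r2: x→r1, y→r1.
Converting the expression S to a DFA (subset construction, then merging equivalent states) gives the minimal DFA with states {s0, s1, s2, s3}, start state s0, accepting states {s0, s1, s2} and transitions s0: x→s1, y→s2; s1: x→s3, y→s3; s2: x→s3, y→s2; s3: x→s3, y→s3.
Exploring the product automaton R × S from the start pair (r0, s0), following both machines on each input symbol, reaches 5 state pairs: (r0, s0), (r1, s1), (r2, s2), (r1, s3), (r1, s2).
R accepts in {r0, r2} and S accepts in {s0, s1, s2}. The reachable pairs whose R-component is accepting are (r0, s0), (r2, s2); in each of them the S-component is accepting too, so the product for L(R) \ L(S) (R-component accepting, S-component rejecting) has no reachable accepting pair and the difference is empty.
Hence every string in L(R) is also in L(S).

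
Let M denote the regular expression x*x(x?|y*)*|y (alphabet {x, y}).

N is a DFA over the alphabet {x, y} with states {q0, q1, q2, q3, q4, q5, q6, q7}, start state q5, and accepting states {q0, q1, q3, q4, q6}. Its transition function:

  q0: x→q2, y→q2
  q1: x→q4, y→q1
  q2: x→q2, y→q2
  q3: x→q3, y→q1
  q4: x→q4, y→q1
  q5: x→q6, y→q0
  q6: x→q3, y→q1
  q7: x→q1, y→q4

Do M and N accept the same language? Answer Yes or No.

Yes

Converting the expression M to a DFA (subset construction, then merging equivalent states) gives the minimal DFA with states {m0, m1, m2, m3}, start state m0, accepting states {m1, m2} and transitions m0: x→m1, y→m2; m1: x→m1, y→m1; m2: x→m3, y→m3; m3: x→m3, y→m3.
Exploring the product automaton M × N from the start pair (m0, q5), following both machines on each input symbol, reaches 7 state pairs: (m0, q5), (m1, q6), (m2, q0), (m1, q3), (m1, q1), (m3, q2), (m1, q4).
M accepts in {m1, m2} and N accepts in {q0, q1, q3, q4, q6}. In every reachable pair the two components are either both accepting — (m1, q6), (m2, q0), (m1, q3), (m1, q1), (m1, q4) — or both non-accepting, so no string is accepted by exactly one of the machines: L(M) \ L(N) and L(N) \ L(M) are both empty.
Hence every string is accepted by M iff it is accepted by N, and the two languages coincide.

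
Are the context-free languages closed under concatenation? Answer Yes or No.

Take grammars for L₁ and L₂ with disjoint nonterminals and start symbols S₁, S₂; adding a new start symbol with S → S₁S₂ gives a context-free grammar for L₁L₂.
So the context-free languages are closed under concatenation.

Yes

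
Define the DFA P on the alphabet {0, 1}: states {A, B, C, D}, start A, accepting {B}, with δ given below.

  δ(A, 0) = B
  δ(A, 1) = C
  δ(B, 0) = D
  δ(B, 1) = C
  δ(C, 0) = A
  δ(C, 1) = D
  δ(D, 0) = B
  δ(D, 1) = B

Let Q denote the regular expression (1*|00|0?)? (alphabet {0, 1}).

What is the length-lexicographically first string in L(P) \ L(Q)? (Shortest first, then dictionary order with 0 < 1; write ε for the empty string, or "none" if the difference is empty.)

The string 000 is accepted by P but not by Q.
No shorter string lies in the difference, and 000 is the lexicographically first length-3 string in L(P) \ L(Q).

000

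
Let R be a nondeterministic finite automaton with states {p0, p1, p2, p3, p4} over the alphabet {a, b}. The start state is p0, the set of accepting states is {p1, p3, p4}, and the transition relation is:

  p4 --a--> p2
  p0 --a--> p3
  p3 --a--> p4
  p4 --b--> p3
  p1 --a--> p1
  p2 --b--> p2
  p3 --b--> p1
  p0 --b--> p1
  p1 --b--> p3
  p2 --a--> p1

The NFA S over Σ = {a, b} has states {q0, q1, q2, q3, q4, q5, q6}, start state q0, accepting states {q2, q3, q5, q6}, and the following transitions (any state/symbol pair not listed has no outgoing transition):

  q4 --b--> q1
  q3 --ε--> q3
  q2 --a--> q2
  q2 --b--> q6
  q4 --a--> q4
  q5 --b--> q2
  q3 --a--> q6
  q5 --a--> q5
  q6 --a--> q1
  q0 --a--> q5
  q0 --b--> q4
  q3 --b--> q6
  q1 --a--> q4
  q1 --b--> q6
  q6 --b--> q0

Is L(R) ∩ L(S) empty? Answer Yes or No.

No

The string a is accepted by both R and S.
Hence L(R) ∩ L(S) ≠ ∅.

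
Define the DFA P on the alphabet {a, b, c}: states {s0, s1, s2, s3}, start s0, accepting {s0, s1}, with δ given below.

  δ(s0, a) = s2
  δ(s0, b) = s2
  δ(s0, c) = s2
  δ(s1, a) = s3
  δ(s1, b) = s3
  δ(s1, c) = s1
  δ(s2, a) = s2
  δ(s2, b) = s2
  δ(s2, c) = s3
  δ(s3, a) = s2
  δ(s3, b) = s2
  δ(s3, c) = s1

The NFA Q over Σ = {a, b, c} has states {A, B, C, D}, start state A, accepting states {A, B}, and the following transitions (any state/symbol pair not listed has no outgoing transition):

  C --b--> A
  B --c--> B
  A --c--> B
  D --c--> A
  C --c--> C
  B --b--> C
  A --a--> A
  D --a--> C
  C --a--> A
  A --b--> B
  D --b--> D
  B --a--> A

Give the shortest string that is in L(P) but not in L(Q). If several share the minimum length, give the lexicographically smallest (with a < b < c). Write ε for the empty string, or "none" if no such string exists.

bbcc

The string bbcc is accepted by P but not by Q.
No shorter string lies in the difference, and bbcc is the lexicographically first length-4 string in L(P) \ L(Q).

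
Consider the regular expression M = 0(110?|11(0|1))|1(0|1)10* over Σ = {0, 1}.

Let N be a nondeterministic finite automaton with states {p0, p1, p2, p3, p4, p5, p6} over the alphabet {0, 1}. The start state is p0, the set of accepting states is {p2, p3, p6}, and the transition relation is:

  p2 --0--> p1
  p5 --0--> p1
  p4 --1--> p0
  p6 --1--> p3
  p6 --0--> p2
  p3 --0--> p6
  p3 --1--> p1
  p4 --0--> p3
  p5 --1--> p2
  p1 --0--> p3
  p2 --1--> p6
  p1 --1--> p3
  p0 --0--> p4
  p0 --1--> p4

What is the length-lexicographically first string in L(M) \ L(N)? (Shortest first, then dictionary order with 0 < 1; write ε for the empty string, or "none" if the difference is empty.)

011

The string 011 is accepted by M but not by N.
No shorter string lies in the difference, and 011 is the lexicographically first length-3 string in L(M) \ L(N).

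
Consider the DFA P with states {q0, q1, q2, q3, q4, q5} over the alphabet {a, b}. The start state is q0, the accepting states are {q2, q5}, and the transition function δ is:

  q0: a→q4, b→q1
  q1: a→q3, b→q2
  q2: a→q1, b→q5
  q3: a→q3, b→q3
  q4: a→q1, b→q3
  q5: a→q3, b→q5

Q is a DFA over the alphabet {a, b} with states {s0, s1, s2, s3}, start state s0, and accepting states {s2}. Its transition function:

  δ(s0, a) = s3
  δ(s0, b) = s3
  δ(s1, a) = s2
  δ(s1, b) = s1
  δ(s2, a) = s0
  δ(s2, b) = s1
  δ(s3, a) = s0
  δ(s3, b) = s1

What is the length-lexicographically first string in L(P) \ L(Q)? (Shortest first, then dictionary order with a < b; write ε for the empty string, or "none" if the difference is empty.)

bb

The string bb is accepted by P but not by Q.
No shorter string lies in the difference, and bb is the lexicographically first length-2 string in L(P) \ L(Q).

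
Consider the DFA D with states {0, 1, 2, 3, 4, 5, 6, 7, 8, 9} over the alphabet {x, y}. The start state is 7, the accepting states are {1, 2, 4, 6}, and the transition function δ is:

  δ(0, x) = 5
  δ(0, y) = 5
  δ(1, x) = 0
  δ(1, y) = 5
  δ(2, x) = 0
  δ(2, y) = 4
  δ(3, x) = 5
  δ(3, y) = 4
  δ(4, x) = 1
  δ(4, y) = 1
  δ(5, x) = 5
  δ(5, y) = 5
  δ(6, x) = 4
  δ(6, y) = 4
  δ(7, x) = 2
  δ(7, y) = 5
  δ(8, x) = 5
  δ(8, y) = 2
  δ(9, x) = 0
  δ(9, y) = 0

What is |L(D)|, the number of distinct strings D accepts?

The useful subgraph on states {1, 2, 4, 7} is acyclic, so L(D) is finite; the longest accepting path visits 4 useful states, giving maximum string length 3.
Counting accepting paths from 7 by length: 1 of length 1, 1 of length 2, 2 of length 3. Total 4.

4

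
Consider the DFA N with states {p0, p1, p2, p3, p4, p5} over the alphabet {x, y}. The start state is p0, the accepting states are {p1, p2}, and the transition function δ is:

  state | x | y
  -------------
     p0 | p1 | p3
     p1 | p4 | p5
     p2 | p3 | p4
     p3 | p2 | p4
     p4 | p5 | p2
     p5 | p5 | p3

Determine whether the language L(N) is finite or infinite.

State p2 is reachable from the start and can reach an accepting state, and it lies on the cycle p2 → p3 → p2.
Traversing that cycle any number of times yields accepted strings of unbounded length, so the language is infinite.

infinite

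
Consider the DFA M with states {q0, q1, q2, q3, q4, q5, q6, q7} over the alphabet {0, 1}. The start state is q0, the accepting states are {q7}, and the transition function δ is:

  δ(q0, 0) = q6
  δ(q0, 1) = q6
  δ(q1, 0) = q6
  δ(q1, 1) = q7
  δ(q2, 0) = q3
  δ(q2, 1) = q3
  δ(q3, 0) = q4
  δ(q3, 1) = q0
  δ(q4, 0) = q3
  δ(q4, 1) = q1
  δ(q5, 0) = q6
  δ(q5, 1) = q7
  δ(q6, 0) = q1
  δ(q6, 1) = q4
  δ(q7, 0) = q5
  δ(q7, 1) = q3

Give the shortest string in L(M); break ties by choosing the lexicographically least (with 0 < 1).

A breadth-first search from q0 reaches an accepting state first via the path q0 → q6 → q1 → q7 on input 001.
No string of length < 3 is accepted (BFS exhausts all shorter strings without reaching an accepting state), and 001 is the lexicographically least accepting string of length 3.

001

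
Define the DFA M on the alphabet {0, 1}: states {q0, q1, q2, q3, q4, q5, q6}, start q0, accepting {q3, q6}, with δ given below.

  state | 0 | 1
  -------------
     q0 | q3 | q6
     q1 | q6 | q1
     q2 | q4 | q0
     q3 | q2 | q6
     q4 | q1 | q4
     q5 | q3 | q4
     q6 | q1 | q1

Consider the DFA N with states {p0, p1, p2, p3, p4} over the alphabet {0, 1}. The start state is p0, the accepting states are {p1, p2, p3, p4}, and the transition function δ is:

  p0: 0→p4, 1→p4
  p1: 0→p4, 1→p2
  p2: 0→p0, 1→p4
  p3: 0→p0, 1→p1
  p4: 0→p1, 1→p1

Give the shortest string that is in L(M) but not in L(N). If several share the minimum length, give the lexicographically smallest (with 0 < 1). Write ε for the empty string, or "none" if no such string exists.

The string 0010 is accepted by M but not by N.
No shorter string lies in the difference, and 0010 is the lexicographically first length-4 string in L(M) \ L(N).

0010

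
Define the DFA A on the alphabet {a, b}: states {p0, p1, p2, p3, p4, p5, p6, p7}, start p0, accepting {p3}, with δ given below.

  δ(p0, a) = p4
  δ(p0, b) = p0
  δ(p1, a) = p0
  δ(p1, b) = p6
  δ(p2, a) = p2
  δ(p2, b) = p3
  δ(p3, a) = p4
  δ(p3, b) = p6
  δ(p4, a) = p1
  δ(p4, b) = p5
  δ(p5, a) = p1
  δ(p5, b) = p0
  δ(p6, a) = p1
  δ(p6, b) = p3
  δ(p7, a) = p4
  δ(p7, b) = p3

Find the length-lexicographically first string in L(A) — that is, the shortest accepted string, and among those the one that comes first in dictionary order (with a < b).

aabb

A breadth-first search from p0 reaches an accepting state first via the path p0 → p4 → p1 → p6 → p3 on input aabb.
No string of length < 4 is accepted (BFS exhausts all shorter strings without reaching an accepting state), and aabb is the lexicographically least accepting string of length 4.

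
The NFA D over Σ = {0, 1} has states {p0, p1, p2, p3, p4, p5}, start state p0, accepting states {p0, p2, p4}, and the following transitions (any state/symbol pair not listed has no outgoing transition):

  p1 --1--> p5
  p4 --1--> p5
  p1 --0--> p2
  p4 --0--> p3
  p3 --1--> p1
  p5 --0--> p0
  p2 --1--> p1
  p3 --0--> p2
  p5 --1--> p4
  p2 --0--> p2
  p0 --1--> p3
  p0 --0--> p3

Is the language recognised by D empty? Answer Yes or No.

No

The empty string ε is accepted: the run p0 ends in the accepting state p0.
Since at least one string is accepted, L(D) is not empty.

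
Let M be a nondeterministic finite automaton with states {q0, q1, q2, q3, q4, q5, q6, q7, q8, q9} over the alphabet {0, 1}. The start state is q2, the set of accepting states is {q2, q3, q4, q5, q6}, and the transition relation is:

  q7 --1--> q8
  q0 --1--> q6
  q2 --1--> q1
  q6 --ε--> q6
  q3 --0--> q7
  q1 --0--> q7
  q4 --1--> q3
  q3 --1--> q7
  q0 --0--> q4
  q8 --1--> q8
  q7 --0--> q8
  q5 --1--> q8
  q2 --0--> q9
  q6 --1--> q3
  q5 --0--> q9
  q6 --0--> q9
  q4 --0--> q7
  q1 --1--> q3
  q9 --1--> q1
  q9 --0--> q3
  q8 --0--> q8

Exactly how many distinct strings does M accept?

The useful subgraph on states {q1, q2, q3, q9} is acyclic, so L(M) is finite; the longest accepting path visits 4 useful states, giving maximum string length 3.
Counting accepting paths from q2 by length: 1 of length 0, 2 of length 2, 1 of length 3. Total 4.

4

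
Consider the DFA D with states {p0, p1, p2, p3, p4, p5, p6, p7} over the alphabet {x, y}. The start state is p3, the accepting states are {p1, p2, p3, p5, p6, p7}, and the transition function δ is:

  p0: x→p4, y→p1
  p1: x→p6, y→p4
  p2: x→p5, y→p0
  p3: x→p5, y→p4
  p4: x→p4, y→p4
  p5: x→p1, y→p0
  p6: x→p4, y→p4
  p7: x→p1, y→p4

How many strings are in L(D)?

6

The useful subgraph on states {p0, p1, p3, p5, p6} is acyclic, so L(D) is finite; the longest accepting path visits 5 useful states, giving maximum string length 4.
Counting accepting paths from p3 by length: 1 of length 0, 1 of length 1, 1 of length 2, 2 of length 3, 1 of length 4. Total 6.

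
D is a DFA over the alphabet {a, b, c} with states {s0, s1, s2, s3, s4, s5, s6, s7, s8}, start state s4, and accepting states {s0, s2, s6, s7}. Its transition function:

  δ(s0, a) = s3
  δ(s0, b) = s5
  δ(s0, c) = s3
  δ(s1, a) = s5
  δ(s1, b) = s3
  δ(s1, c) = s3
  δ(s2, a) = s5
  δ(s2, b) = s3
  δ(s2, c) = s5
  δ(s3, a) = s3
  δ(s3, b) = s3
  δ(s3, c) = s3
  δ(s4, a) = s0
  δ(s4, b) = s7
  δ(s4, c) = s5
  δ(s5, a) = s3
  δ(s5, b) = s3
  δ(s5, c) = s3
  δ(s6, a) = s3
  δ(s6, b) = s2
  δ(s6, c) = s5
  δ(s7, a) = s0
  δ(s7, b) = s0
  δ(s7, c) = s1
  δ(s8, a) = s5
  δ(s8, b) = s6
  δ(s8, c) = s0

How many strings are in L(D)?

The useful subgraph on states {s0, s4, s7} is acyclic, so L(D) is finite; the longest accepting path visits 3 useful states, giving maximum string length 2.
Counting accepting paths from s4 by length: 2 of length 1, 2 of length 2. Total 4.

4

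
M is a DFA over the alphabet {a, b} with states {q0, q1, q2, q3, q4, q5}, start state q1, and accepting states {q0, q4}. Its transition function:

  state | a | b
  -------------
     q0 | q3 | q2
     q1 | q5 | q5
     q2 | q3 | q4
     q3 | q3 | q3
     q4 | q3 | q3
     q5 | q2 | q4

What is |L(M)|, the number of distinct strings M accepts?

4

The useful subgraph on states {q1, q2, q4, q5} is acyclic, so L(M) is finite; the longest accepting path visits 4 useful states, giving maximum string length 3.
Counting accepting paths from q1 by length: 2 of length 2, 2 of length 3. Total 4.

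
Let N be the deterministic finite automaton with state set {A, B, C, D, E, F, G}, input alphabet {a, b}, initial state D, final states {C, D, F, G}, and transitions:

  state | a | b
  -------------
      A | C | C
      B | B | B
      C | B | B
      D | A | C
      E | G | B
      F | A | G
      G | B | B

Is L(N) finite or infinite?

The useful states (reachable from D and able to reach an accepting state) are {A, C, D}.
Restricted to these states the transition graph has no cycle, so every accepting path has bounded length and L is finite.

finite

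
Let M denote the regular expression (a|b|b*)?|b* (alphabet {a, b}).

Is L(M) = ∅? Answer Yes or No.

The empty string ε matches the expression, so it belongs to L(M).
Since L(M) contains at least one string, it is not empty.

No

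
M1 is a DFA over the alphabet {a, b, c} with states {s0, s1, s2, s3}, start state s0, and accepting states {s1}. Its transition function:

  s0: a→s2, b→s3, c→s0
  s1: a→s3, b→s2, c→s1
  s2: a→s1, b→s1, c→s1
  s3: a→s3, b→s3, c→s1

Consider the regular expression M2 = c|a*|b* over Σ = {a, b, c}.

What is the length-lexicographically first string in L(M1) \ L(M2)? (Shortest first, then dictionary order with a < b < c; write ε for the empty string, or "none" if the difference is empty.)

The string ab is accepted by M1 but not by M2.
No shorter string lies in the difference, and ab is the lexicographically first length-2 string in L(M1) \ L(M2).

ab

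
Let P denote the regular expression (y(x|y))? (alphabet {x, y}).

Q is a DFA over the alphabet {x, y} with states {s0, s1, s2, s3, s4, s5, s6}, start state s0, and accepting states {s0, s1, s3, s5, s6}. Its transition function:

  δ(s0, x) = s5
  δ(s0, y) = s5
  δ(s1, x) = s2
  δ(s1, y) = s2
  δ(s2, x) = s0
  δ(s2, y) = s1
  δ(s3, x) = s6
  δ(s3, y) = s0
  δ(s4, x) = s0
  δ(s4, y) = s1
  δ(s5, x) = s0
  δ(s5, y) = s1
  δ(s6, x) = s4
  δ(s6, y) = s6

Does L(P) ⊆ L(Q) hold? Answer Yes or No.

Yes

Converting the expression P to a DFA (subset construction, then merging equivalent states) gives the minimal DFA with states {p0, p1, p2, p3}, start state p0, accepting states {p0, p3} and transitions p0: x→p1, y→p2; p1: x→p1, y→p1; p2: x→p3, y→p3; p3: x→p1, y→p1.
Exploring the product automaton P × Q from the start pair (p0, s0), following both machines on each input symbol, reaches 8 state pairs: (p0, s0), (p1, s5), (p2, s5), (p1, s0), (p1, s1), (p3, s0), (p3, s1), (p1, s2).
P accepts in {p0, p3} and Q accepts in {s0, s1, s3, s5, s6}. The reachable pairs whose P-component is accepting are (p0, s0), (p3, s0), (p3, s1); in each of them the Q-component is accepting too, so the product for L(P) \ L(Q) (P-component accepting, Q-component rejecting) has no reachable accepting pair and the difference is empty.
Hence every string in L(P) is also in L(Q).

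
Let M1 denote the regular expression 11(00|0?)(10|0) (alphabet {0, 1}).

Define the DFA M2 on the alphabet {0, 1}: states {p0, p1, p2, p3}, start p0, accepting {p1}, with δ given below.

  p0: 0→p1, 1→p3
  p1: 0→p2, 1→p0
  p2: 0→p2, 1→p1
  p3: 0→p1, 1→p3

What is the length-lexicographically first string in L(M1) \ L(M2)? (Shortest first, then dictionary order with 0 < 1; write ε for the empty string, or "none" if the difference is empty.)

1100

The string 1100 is accepted by M1 but not by M2.
No shorter string lies in the difference, and 1100 is the lexicographically first length-4 string in L(M1) \ L(M2).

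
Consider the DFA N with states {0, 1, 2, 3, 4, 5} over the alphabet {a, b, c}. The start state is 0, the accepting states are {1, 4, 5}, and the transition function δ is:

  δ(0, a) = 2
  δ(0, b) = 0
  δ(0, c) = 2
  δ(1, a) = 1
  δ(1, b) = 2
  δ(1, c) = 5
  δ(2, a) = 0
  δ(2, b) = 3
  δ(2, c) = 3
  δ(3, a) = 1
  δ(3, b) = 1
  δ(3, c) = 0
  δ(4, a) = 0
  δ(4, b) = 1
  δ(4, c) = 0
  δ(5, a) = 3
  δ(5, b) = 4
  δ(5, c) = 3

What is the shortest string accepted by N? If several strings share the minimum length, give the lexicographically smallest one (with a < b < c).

A breadth-first search from 0 reaches an accepting state first via the path 0 → 2 → 3 → 1 on input aba.
No string of length < 3 is accepted (BFS exhausts all shorter strings without reaching an accepting state), and aba is the lexicographically least accepting string of length 3.

aba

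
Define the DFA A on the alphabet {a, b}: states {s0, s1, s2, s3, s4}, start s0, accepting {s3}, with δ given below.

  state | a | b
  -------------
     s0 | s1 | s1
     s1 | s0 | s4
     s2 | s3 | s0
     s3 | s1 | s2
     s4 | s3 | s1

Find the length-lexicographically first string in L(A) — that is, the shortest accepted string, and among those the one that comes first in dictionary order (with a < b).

A breadth-first search from s0 reaches an accepting state first via the path s0 → s1 → s4 → s3 on input aba.
No string of length < 3 is accepted (BFS exhausts all shorter strings without reaching an accepting state), and aba is the lexicographically least accepting string of length 3.

aba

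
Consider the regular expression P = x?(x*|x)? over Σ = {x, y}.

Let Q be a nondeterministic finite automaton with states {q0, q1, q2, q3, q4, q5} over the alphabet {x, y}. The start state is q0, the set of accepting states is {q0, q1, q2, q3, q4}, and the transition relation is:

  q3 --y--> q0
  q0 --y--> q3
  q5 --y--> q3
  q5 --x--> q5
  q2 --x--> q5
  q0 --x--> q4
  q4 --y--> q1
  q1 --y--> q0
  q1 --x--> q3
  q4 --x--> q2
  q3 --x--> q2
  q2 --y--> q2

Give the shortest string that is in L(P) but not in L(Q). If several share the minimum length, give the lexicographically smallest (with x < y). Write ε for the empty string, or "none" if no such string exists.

The string xxx is accepted by P but not by Q.
No shorter string lies in the difference, and xxx is the lexicographically first length-3 string in L(P) \ L(Q).

xxx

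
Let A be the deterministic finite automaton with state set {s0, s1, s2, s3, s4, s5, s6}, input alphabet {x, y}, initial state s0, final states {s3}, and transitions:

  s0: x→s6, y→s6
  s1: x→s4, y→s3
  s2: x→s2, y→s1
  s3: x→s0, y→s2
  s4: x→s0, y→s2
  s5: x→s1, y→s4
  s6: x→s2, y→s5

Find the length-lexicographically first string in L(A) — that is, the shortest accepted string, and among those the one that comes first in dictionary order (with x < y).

xxyy

A breadth-first search from s0 reaches an accepting state first via the path s0 → s6 → s2 → s1 → s3 on input xxyy.
No string of length < 4 is accepted (BFS exhausts all shorter strings without reaching an accepting state), and xxyy is the lexicographically least accepting string of length 4.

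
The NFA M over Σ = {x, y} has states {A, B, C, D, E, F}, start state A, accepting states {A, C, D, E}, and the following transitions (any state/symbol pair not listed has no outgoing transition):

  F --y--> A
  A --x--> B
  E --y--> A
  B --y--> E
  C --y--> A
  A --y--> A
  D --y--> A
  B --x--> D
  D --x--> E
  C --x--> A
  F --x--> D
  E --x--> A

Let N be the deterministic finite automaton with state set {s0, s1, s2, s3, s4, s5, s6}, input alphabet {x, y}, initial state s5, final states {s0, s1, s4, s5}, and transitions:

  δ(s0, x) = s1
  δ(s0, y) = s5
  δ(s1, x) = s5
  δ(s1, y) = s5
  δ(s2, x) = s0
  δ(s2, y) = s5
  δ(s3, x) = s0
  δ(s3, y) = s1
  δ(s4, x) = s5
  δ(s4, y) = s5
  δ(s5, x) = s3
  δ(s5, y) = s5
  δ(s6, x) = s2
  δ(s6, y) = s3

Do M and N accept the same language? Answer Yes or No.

Exploring the product automaton M × N from the start pair (A, s5), following both machines on each input symbol, reaches 4 state pairs: (A, s5), (B, s3), (D, s0), (E, s1).
M accepts in {A, C, D, E} and N accepts in {s0, s1, s4, s5}. In every reachable pair the two components are either both accepting — (A, s5), (D, s0), (E, s1) — or both non-accepting, so no string is accepted by exactly one of the machines: L(M) \ L(N) and L(N) \ L(M) are both empty.
Hence every string is accepted by M iff it is accepted by N, and the two languages coincide.

Yes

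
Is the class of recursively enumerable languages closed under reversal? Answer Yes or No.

Yes

Reverse the input and run the recogniser for L on it; this accepts exactly Lᴿ.
So the recursively enumerable languages are closed under reversal.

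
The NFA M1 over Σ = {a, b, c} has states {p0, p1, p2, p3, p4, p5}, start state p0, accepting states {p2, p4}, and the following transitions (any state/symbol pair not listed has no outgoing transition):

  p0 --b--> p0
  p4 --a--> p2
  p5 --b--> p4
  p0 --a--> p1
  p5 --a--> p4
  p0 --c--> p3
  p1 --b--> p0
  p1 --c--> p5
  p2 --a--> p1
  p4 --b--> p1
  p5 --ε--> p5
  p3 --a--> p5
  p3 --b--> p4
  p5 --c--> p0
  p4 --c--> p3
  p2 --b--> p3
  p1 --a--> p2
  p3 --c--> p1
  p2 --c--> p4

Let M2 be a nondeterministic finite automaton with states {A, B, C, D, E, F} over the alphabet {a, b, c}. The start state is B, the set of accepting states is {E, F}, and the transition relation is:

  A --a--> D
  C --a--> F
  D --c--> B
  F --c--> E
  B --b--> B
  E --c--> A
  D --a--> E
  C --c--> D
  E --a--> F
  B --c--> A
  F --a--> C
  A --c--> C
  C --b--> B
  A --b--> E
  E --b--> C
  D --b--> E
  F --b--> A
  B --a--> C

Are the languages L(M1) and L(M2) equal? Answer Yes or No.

Yes

Exploring the product automaton M1 × M2 from the start pair (p0, B), following both machines on each input symbol, reaches 6 state pairs: (p0, B), (p1, C), (p3, A), (p2, F), (p5, D), (p4, E).
M1 accepts in {p2, p4} and M2 accepts in {E, F}. In every reachable pair the two components are either both accepting — (p2, F), (p4, E) — or both non-accepting, so no string is accepted by exactly one of the machines: L(M1) \ L(M2) and L(M2) \ L(M1) are both empty.
Hence every string is accepted by M1 iff it is accepted by M2, and the two languages coincide.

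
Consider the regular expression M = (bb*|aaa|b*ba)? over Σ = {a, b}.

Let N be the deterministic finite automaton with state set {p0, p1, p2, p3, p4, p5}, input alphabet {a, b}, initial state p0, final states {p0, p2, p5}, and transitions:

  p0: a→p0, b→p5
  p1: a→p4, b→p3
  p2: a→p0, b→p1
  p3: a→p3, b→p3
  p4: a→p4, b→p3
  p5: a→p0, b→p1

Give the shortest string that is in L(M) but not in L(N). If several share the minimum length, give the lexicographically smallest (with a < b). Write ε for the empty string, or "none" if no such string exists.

bb

The string bb is accepted by M but not by N.
No shorter string lies in the difference, and bb is the lexicographically first length-2 string in L(M) \ L(N).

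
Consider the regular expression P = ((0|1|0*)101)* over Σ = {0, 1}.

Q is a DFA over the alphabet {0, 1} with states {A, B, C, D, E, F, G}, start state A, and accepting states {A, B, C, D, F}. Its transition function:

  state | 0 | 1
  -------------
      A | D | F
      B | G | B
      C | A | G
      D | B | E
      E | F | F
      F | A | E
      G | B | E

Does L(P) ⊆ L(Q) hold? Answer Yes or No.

No

The string 0101 is in L(P) but not in L(Q).
So L(P) ⊄ L(Q).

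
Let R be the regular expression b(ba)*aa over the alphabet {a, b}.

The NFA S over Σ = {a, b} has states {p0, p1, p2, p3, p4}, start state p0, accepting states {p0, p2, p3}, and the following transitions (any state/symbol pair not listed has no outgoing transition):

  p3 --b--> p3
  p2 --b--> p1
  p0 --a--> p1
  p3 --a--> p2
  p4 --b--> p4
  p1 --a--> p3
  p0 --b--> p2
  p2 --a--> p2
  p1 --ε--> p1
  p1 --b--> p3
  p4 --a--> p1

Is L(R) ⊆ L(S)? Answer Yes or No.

Converting the expression R to a DFA (subset construction, then merging equivalent states) gives the minimal DFA with states {r0, r1, r2, r3, r4, r5}, start state r0, accepting states {r5} and transitions r0: a→r1, b→r2; r1: a→r1, b→r1; r2: a→r3, b→r4; r3: a→r5, b→r1; r4: a→r2, b→r1; r5: a→r1, b→r1.
Exploring the product automaton R × S from the start pair (r0, p0), following both machines on each input symbol, reaches 10 state pairs: (r0, p0), (r1, p1), (r2, p2), (r1, p3), (r3, p2), (r4, p1), (r1, p2), (r5, p2), (r2, p3), (r4, p3).
R accepts in {r5} and S accepts in {p0, p2, p3}. The reachable pairs whose R-component is accepting are (r5, p2); in each of them the S-component is accepting too, so the product for L(R) \ L(S) (R-component accepting, S-component rejecting) has no reachable accepting pair and the difference is empty.
Hence every string in L(R) is also in L(S).

Yes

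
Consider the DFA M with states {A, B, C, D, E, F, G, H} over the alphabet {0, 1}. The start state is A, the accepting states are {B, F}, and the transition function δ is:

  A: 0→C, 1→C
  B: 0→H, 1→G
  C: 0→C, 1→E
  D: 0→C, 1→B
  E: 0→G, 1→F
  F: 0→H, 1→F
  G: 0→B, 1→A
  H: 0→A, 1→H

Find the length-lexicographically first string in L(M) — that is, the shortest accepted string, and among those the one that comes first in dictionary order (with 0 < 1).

A breadth-first search from A reaches an accepting state first via the path A → C → E → F on input 011.
No string of length < 3 is accepted (BFS exhausts all shorter strings without reaching an accepting state), and 011 is the lexicographically least accepting string of length 3.

011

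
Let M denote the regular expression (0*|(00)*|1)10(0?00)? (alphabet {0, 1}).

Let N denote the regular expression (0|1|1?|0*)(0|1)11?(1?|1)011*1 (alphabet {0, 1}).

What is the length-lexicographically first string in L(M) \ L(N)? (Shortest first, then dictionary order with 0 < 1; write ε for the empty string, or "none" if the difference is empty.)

10

The string 10 is accepted by M but not by N.
No shorter string lies in the difference, and 10 is the lexicographically first length-2 string in L(M) \ L(N).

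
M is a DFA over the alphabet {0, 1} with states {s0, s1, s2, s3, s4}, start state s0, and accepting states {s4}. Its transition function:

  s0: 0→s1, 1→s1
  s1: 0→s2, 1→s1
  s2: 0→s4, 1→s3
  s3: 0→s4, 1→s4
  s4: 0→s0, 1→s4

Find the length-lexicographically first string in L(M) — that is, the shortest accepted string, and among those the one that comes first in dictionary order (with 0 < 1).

000

A breadth-first search from s0 reaches an accepting state first via the path s0 → s1 → s2 → s4 on input 000.
No string of length < 3 is accepted (BFS exhausts all shorter strings without reaching an accepting state), and 000 is the lexicographically least accepting string of length 3.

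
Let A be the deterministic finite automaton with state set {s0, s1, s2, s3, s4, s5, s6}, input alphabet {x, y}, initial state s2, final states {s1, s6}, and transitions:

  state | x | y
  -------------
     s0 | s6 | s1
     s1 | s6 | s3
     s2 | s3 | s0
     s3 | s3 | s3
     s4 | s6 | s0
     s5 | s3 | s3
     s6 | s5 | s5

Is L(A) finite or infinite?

The useful states (reachable from s2 and able to reach an accepting state) are {s0, s1, s2, s6}.
Restricted to these states the transition graph has no cycle, so every accepting path has bounded length and L is finite.

finite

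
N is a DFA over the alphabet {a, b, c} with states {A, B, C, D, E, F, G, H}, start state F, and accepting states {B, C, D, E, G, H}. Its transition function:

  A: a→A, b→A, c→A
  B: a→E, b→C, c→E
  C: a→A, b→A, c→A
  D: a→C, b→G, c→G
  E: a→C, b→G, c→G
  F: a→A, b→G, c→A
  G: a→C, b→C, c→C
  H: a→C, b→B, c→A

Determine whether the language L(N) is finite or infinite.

finite

The useful states (reachable from F and able to reach an accepting state) are {C, F, G}.
Restricted to these states the transition graph has no cycle, so every accepting path has bounded length and L is finite.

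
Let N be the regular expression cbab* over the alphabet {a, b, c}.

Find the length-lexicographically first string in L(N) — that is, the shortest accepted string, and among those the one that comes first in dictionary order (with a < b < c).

By inspection of the expression, no string of length less than 3 matches, and cba is the lexicographically first match of length 3.

cba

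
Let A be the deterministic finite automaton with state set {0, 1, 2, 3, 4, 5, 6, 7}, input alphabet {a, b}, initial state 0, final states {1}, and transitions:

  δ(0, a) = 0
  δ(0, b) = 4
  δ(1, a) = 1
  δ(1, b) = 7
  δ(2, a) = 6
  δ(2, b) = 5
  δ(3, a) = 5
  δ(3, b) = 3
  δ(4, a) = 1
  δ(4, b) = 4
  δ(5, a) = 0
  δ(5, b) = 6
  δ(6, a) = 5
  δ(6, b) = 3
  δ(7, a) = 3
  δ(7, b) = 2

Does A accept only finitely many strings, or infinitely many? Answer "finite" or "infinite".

State 0 is reachable from the start and can reach an accepting state, and it lies on the cycle 0 → 0.
Traversing that cycle any number of times yields accepted strings of unbounded length, so the language is infinite.

infinite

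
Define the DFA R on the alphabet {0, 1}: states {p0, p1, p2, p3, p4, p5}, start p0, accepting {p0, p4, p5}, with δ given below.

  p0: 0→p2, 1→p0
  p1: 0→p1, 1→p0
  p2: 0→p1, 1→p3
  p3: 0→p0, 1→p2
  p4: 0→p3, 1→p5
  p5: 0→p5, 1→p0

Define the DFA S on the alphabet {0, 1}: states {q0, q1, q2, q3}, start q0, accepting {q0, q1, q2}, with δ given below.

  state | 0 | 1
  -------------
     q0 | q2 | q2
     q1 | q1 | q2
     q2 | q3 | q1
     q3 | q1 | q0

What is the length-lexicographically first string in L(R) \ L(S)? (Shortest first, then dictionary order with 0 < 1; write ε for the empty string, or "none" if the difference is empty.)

The string 11010 is accepted by R but not by S.
No shorter string lies in the difference, and 11010 is the lexicographically first length-5 string in L(R) \ L(S).

11010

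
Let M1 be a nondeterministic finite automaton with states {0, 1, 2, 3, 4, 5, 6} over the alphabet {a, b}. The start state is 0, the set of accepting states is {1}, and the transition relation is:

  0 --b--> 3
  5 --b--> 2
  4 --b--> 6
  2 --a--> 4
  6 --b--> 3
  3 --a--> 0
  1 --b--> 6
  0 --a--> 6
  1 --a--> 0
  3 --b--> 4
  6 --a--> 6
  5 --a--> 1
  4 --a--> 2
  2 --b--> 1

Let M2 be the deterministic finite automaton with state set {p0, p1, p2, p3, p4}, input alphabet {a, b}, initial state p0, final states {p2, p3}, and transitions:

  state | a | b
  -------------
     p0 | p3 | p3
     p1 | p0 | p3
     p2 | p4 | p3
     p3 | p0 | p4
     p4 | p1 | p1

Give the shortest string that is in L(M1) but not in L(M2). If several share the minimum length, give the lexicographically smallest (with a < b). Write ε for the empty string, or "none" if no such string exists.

The string bbaaab is accepted by M1 but not by M2.
No shorter string lies in the difference, and bbaaab is the lexicographically first length-6 string in L(M1) \ L(M2).

bbaaab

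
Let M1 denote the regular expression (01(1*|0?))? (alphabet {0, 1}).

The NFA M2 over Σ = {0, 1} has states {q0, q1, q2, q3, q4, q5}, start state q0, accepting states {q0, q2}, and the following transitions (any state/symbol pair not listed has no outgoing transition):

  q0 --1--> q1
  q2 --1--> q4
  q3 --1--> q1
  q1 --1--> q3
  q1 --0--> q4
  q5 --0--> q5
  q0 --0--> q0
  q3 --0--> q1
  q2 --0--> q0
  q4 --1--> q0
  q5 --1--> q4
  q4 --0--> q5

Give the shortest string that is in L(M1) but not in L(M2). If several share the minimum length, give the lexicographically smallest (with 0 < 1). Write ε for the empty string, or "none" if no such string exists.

01

The string 01 is accepted by M1 but not by M2.
No shorter string lies in the difference, and 01 is the lexicographically first length-2 string in L(M1) \ L(M2).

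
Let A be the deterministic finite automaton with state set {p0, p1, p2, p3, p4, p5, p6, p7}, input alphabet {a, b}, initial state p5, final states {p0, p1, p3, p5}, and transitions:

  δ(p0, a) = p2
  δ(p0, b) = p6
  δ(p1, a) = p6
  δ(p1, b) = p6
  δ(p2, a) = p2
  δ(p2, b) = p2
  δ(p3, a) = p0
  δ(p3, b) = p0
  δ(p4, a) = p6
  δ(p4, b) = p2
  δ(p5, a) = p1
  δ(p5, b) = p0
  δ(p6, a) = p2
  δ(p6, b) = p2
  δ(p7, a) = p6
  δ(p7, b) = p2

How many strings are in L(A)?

3

The useful subgraph on states {p0, p1, p5} is acyclic, so L(A) is finite; the longest accepting path visits 2 useful states, giving maximum string length 1.
Counting accepting paths from p5 by length: 1 of length 0, 2 of length 1. Total 3.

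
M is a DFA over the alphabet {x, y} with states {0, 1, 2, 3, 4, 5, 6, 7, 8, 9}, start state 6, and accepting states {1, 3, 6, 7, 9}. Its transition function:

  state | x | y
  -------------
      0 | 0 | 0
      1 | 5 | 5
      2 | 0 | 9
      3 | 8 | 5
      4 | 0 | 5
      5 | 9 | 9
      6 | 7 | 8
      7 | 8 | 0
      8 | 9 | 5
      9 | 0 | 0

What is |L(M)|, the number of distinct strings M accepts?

The useful subgraph on states {5, 6, 7, 8, 9} is acyclic, so L(M) is finite; the longest accepting path visits 5 useful states, giving maximum string length 4.
Counting accepting paths from 6 by length: 1 of length 0, 1 of length 1, 1 of length 2, 3 of length 3, 2 of length 4. Total 8.

8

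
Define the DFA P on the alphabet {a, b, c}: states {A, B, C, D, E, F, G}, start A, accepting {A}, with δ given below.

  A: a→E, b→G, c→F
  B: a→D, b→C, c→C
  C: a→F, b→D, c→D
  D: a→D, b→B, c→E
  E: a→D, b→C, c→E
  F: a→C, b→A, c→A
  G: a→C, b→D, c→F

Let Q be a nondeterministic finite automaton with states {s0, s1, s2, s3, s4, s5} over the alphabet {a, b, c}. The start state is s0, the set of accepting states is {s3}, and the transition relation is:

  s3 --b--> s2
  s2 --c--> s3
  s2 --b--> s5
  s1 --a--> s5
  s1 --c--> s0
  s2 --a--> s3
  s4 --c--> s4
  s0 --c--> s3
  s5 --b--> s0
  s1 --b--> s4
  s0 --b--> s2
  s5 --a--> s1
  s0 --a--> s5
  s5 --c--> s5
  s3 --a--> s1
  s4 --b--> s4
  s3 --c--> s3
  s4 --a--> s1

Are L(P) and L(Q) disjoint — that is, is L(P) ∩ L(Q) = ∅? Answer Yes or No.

The string cc is accepted by both P and Q.
Hence L(P) ∩ L(Q) ≠ ∅.

No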